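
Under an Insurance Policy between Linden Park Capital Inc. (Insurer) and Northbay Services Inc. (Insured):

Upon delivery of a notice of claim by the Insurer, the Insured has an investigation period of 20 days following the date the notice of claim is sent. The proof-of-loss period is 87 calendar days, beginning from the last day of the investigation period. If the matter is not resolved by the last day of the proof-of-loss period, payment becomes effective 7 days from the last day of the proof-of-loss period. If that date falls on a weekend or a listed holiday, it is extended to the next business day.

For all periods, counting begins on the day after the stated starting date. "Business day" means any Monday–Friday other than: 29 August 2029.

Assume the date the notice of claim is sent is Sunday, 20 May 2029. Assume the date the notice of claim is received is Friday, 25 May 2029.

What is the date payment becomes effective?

The last day of the investigation period: 20 May 2029 + 20 days = 9 June 2029.
The last day of the proof-of-loss period: 9 June 2029 + 87 days = 4 September 2029.
The date payment becomes effective: 7 calendar days after 4 September 2029 is 11 September 2029. 11 September 2029 is a Tuesday and is not a listed holiday, so no roll-forward applies.

11 September 2029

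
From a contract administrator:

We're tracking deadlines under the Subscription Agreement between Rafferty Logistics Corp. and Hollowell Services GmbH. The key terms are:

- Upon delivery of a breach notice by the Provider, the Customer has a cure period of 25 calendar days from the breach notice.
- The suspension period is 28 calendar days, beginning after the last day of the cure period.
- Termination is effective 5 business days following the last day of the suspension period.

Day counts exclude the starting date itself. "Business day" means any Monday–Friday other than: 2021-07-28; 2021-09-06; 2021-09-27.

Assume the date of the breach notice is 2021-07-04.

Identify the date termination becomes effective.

The last day of the cure period: 2021-07-04 + 25 days = 2021-07-29.
The last day of the suspension period: 28 calendar days after 2021-07-29 is 2021-08-26.
The date termination becomes effective: 5 business days after Thursday, 2021-08-26, skipping weekends — Aug 27, Aug 30, Aug 31, Sep 1, Sep 2 — lands on Thursday, 2021-09-02.

2021-09-02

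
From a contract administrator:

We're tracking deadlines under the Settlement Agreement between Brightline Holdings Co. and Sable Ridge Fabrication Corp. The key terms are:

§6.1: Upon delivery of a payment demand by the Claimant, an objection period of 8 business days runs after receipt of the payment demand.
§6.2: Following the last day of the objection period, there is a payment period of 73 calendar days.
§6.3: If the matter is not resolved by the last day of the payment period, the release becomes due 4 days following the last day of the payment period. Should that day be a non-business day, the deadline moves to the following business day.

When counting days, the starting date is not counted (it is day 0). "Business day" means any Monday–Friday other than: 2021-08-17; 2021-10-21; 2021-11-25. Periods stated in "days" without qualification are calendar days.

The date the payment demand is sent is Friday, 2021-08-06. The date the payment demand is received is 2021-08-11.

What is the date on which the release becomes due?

From Wednesday, 2021-08-11, 8 business days (Aug 12, Aug 13, Aug 16, Aug 18, Aug 19, Aug 20, Aug 23, Aug 24, skipping weekends and the listed holiday on Aug 17) brings us to Tuesday, 2021-08-24, which is the last day of the objection period.
The last day of the payment period: 73 calendar days after 2021-08-24 is 2021-11-05.
The date on which the release becomes due: 2021-11-05 + 4 days = 2021-11-09. 2021-11-09 is a Tuesday and is not a listed holiday, so no roll-forward applies.

2021-11-09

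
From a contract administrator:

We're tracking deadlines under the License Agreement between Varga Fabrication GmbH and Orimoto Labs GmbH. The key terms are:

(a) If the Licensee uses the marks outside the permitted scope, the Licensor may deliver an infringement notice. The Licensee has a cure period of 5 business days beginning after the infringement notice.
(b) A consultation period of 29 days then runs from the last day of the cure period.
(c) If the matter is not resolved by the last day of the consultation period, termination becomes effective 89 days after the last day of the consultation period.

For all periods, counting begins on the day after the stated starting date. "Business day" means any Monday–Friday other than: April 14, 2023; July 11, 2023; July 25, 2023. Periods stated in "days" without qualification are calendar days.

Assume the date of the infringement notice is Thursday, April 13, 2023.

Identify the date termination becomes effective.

August 17, 2023

The last day of the cure period: 5 business days after Thursday, April 13, 2023, skipping weekends and the listed holiday on Apr 14 — Apr 17, Apr 18, Apr 19, Apr 20, Apr 21 — lands on Friday, April 21, 2023.
The last day of the consultation period: April 21, 2023 + 29 days = May 20, 2023.
The date termination becomes effective: May 20, 2023 + 89 days = August 17, 2023.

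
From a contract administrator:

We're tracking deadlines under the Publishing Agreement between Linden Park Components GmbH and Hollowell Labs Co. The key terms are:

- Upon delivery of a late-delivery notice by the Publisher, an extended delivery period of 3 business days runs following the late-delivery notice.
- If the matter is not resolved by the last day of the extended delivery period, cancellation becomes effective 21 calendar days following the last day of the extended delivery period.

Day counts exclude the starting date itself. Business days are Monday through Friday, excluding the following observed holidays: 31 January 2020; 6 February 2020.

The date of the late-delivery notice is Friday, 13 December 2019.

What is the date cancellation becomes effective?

8 January 2020

The last day of the extended delivery period: 3 business days after Friday, 13 December 2019, skipping weekends — Dec 16, Dec 17, Dec 18 — lands on Wednesday, 18 December 2019.
Adding 21 calendar days to 18 December 2019 gives 8 January 2020, which is the date cancellation becomes effective.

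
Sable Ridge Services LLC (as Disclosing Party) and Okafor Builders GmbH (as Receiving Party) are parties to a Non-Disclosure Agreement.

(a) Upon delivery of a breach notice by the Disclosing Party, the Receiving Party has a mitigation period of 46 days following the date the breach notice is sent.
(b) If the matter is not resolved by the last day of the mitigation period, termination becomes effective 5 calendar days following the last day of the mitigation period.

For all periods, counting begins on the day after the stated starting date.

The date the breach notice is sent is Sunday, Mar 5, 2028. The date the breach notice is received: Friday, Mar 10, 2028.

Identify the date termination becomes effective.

The last day of the mitigation period: Mar 5, 2028 + 46 days = Apr 20, 2028.
The date termination becomes effective: Apr 20, 2028 + 5 days = Apr 25, 2028.

Apr 25, 2028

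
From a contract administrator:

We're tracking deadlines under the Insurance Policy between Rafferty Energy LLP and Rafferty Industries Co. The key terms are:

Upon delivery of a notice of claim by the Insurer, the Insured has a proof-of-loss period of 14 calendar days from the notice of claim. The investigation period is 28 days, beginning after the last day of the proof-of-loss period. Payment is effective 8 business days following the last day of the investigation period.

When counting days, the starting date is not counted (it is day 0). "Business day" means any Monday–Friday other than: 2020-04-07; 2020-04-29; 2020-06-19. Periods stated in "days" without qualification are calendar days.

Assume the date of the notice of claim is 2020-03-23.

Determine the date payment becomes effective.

Adding 14 calendar days to 2020-03-23 gives 2020-04-06, which is the last day of the proof-of-loss period.
The last day of the investigation period: 2020-04-06 + 28 days = 2020-05-04.
The date payment becomes effective: 8 business days after Monday, 2020-05-04, skipping weekends — May 5, May 6, May 7, May 8, May 11, May 12, May 13, May 14 — lands on Thursday, 2020-05-14.

2020-05-14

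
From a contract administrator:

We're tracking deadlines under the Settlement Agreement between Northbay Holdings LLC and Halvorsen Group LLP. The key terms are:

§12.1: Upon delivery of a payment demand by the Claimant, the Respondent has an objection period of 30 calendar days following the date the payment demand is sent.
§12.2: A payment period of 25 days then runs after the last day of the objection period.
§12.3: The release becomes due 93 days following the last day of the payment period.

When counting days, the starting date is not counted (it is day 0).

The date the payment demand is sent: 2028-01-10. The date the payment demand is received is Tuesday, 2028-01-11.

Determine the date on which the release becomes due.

2028-06-06

Adding 30 calendar days to 2028-01-10 gives 2028-02-09, which is the last day of the objection period.
Adding 25 calendar days to 2028-02-09 gives 2028-03-05, which is the last day of the payment period.
Adding 93 calendar days to 2028-03-05 gives 2028-06-06, which is the date on which the release becomes due.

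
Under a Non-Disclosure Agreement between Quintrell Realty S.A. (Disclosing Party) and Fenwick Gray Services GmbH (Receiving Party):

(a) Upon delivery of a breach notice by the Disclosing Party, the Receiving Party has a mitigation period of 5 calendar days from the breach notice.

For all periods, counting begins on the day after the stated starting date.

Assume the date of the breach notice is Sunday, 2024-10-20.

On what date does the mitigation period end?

Adding 5 calendar days to 2024-10-20 gives 2024-10-25, which is the last day of the mitigation period.

2024-10-25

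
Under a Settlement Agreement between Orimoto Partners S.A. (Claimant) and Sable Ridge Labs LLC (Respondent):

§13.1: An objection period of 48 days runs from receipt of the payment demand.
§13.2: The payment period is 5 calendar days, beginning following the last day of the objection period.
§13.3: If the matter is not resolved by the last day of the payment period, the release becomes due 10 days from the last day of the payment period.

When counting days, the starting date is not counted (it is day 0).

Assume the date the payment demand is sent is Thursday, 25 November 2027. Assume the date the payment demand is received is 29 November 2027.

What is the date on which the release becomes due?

The last day of the objection period: 48 calendar days after 29 November 2027 is 16 January 2028.
The last day of the payment period: 5 calendar days after 16 January 2028 is 21 January 2028.
The date on which the release becomes due: 21 January 2028 + 10 days = 31 January 2028.

31 January 2028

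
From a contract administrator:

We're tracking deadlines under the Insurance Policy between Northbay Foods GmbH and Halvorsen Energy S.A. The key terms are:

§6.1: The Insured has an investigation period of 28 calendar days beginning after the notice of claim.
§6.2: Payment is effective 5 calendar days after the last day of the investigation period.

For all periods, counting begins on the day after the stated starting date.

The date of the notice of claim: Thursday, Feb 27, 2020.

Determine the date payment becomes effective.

Mar 31, 2020

The last day of the investigation period: 28 calendar days after Feb 27, 2020 is Mar 26, 2020.
The date payment becomes effective: 5 calendar days after Mar 26, 2020 is Mar 31, 2020.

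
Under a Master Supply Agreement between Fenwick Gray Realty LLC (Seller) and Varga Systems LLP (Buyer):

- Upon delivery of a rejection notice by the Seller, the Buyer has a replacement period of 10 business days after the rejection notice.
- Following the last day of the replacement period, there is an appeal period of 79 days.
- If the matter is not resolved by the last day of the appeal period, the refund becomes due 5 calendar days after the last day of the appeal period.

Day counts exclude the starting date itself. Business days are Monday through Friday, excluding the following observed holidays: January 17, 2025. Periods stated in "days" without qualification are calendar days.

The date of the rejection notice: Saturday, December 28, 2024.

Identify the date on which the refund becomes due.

April 4, 2025

From Saturday, December 28, 2024, 10 business days (Dec 30, Dec 31, Jan 1, Jan 2, Jan 3, Jan 6, Jan 7, Jan 8, Jan 9, Jan 10, skipping weekends) brings us to Friday, January 10, 2025, which is the last day of the replacement period.
The last day of the appeal period: 79 calendar days after January 10, 2025 is March 30, 2025.
Adding 5 calendar days to March 30, 2025 gives April 4, 2025, which is the date on which the refund becomes due.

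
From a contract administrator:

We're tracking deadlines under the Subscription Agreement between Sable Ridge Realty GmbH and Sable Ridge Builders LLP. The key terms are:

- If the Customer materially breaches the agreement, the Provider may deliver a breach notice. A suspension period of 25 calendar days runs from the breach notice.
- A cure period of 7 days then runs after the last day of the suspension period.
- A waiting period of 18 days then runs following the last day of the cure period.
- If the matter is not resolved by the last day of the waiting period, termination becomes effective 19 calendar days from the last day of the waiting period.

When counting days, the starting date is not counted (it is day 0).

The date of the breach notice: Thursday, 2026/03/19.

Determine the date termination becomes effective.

The last day of the suspension period: 2026/03/19 + 25 days = 2026/04/13.
The last day of the cure period: 2026/04/13 + 7 days = 2026/04/20.
The last day of the waiting period: 2026/04/20 + 18 days = 2026/05/08.
The date termination becomes effective: 19 calendar days after 2026/05/08 is 2026/05/27.

2026/05/27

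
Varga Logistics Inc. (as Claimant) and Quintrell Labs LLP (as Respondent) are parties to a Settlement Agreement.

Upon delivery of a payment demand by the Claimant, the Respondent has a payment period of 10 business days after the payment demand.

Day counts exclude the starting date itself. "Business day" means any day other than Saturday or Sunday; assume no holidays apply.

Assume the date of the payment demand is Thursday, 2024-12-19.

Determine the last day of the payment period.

The last day of the payment period: counting 10 business days from Thursday, 2024-12-19 (Dec 20, Dec 23, Dec 24, Dec 25, Dec 26, Dec 27, Dec 30, Dec 31, Jan 1, Jan 2, skipping weekends) reaches Thursday, 2025-01-02.

2025-01-02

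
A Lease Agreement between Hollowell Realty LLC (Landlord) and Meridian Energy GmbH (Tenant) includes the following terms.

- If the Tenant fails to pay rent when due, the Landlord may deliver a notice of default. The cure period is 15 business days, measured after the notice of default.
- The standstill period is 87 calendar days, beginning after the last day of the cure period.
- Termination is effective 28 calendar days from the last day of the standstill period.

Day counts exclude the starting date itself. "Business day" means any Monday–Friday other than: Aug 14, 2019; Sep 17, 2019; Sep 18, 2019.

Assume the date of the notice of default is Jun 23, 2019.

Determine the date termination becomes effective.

The last day of the cure period: counting 15 business days from Sunday, Jun 23, 2019 (Jun 24, Jun 25, Jun 26, Jun 27, …, Jul 10, Jul 11, Jul 12, skipping weekends) reaches Friday, Jul 12, 2019.
The last day of the standstill period: 87 calendar days after Jul 12, 2019 is Oct 7, 2019.
The date termination becomes effective: 28 calendar days after Oct 7, 2019 is Nov 4, 2019.

Nov 4, 2019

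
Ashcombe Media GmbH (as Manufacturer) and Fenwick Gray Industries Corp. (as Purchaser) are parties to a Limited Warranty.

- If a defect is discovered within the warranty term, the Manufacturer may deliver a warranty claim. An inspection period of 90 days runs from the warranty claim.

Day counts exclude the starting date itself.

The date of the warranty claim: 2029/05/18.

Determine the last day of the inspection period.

The last day of the inspection period: 2029/05/18 + 90 days = 2029/08/16.

2029/08/16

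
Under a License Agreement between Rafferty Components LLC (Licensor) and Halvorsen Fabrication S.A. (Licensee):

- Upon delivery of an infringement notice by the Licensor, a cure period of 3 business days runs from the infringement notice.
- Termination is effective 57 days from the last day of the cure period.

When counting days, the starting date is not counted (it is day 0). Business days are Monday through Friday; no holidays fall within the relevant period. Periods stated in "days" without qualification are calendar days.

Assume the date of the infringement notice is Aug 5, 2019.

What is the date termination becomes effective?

Oct 4, 2019

The last day of the cure period: counting 3 business days from Monday, Aug 5, 2019 (Aug 6, Aug 7, Aug 8, skipping weekends) reaches Thursday, Aug 8, 2019.
The date termination becomes effective: 57 calendar days after Aug 8, 2019 is Oct 4, 2019.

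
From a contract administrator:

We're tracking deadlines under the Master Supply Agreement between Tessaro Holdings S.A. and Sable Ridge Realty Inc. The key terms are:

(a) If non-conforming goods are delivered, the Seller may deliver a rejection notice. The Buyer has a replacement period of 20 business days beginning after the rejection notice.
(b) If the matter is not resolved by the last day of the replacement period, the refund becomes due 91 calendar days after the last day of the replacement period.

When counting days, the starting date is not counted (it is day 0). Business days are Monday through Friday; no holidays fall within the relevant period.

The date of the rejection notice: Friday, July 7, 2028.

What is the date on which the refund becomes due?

November 3, 2028

The last day of the replacement period: 20 business days after Friday, July 7, 2028, skipping weekends — Jul 10, Jul 11, Jul 12, Jul 13, …, Aug 2, Aug 3, Aug 4 — lands on Friday, August 4, 2028.
Adding 91 calendar days to August 4, 2028 gives November 3, 2028, which is the date on which the refund becomes due.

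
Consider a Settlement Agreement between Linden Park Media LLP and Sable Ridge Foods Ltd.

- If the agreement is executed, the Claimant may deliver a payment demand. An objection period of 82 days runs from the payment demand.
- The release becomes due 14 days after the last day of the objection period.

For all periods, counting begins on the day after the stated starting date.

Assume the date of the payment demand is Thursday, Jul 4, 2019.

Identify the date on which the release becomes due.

Oct 8, 2019

The last day of the objection period: 82 calendar days after Jul 4, 2019 is Sep 24, 2019.
The date on which the release becomes due: 14 calendar days after Sep 24, 2019 is Oct 8, 2019.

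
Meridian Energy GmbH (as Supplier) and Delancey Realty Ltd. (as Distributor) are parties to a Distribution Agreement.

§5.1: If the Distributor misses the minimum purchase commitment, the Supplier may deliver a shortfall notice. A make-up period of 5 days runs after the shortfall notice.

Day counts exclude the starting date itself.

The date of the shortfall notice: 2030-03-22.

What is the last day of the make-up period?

2030-03-27

Adding 5 calendar days to 2030-03-22 gives 2030-03-27, which is the last day of the make-up period.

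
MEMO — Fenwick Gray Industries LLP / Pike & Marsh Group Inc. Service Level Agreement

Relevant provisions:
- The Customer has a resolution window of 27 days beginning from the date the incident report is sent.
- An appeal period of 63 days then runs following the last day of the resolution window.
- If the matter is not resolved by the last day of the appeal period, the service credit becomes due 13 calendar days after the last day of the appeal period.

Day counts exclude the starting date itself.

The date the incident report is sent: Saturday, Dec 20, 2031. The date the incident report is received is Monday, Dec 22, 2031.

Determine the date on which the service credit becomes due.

Apr 1, 2032

Adding 27 calendar days to Dec 20, 2031 gives Jan 16, 2032, which is the last day of the resolution window.
The last day of the appeal period: 63 calendar days after Jan 16, 2032 is Mar 19, 2032.
The date on which the service credit becomes due: Mar 19, 2032 + 13 days = Apr 1, 2032.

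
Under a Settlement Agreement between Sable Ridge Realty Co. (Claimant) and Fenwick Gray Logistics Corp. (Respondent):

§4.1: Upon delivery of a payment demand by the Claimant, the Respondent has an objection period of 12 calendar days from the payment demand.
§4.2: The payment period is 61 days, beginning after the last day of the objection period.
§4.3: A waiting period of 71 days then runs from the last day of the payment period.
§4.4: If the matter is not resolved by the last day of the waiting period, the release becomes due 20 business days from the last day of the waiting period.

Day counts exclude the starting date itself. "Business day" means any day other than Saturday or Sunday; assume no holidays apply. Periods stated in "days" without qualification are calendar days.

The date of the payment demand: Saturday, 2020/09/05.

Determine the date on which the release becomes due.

2021/02/24

The last day of the objection period: 12 calendar days after 2020/09/05 is 2020/09/17.
Adding 61 calendar days to 2020/09/17 gives 2020/11/17, which is the last day of the payment period.
The last day of the waiting period: 2020/11/17 + 71 days = 2021/01/27.
The date on which the release becomes due: 20 business days after Wednesday, 2021/01/27, skipping weekends — Jan 28, Jan 29, Feb 1, Feb 2, …, Feb 22, Feb 23, Feb 24 — lands on Wednesday, 2021/02/24.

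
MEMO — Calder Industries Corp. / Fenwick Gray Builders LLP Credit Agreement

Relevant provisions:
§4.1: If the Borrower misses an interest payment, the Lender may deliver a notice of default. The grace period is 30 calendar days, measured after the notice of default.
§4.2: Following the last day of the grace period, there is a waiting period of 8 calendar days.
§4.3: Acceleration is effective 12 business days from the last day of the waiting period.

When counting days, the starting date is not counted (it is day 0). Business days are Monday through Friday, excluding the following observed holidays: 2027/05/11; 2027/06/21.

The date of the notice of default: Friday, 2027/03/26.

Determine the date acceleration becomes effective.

2027/05/20

The last day of the grace period: 2027/03/26 + 30 days = 2027/04/25.
The last day of the waiting period: 2027/04/25 + 8 days = 2027/05/03.
From Monday, 2027/05/03, 12 business days (May 4, May 5, May 6, May 7, …, May 18, May 19, May 20, skipping weekends and the listed holiday on May 11) brings us to Thursday, 2027/05/20, which is the date acceleration becomes effective.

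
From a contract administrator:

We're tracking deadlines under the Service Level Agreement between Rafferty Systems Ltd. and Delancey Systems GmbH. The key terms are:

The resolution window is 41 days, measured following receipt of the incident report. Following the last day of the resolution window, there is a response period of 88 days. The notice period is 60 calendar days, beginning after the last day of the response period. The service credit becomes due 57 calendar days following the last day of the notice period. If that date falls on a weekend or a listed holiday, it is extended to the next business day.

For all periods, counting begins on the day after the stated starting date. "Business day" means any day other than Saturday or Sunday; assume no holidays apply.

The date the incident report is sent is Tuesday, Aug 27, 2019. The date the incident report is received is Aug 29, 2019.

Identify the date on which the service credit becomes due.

May 1, 2020

Adding 41 calendar days to Aug 29, 2019 gives Oct 9, 2019, which is the last day of the resolution window.
Adding 88 calendar days to Oct 9, 2019 gives Jan 5, 2020, which is the last day of the response period.
Adding 60 calendar days to Jan 5, 2020 gives Mar 5, 2020, which is the last day of the notice period.
The date on which the service credit becomes due: Mar 5, 2020 + 57 days = May 1, 2020. May 1, 2020 is a Friday, so no roll-forward applies.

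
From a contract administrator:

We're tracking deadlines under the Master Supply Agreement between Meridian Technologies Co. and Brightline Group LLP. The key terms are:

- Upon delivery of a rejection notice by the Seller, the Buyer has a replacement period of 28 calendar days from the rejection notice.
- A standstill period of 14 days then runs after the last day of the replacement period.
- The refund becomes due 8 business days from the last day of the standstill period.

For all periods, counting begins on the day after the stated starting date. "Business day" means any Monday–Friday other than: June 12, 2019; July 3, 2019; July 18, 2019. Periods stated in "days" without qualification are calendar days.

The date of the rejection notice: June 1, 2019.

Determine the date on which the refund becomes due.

July 25, 2019

Adding 28 calendar days to June 1, 2019 gives June 29, 2019, which is the last day of the replacement period.
The last day of the standstill period: 14 calendar days after June 29, 2019 is July 13, 2019.
The date on which the refund becomes due: counting 8 business days from Saturday, July 13, 2019 (Jul 15, Jul 16, Jul 17, Jul 19, Jul 22, Jul 23, Jul 24, Jul 25, skipping weekends and the listed holiday on Jul 18) reaches Thursday, July 25, 2019.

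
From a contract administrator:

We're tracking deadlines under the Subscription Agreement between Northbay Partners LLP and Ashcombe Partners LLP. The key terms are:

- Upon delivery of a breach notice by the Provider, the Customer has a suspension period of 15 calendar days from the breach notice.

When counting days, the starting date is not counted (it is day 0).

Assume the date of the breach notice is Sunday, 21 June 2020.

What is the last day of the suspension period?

Adding 15 calendar days to 21 June 2020 gives 6 July 2020, which is the last day of the suspension period.

6 July 2020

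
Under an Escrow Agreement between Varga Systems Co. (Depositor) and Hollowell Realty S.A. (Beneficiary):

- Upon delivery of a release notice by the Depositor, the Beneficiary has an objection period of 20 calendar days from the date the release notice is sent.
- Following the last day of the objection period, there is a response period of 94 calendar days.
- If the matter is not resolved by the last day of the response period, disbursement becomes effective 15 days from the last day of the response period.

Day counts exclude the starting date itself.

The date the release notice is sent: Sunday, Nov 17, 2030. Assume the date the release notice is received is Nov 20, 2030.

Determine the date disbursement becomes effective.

Mar 26, 2031

The last day of the objection period: Nov 17, 2030 + 20 days = Dec 7, 2030.
Adding 94 calendar days to Dec 7, 2030 gives Mar 11, 2031, which is the last day of the response period.
The date disbursement becomes effective: 15 calendar days after Mar 11, 2031 is Mar 26, 2031.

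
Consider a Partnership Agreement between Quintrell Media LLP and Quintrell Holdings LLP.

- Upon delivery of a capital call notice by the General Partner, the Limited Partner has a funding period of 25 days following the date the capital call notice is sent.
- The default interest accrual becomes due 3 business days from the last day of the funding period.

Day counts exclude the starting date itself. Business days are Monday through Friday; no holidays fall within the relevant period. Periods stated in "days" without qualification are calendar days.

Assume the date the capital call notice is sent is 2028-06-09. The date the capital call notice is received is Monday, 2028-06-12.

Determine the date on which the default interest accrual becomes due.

Adding 25 calendar days to 2028-06-09 gives 2028-07-04, which is the last day of the funding period.
From Tuesday, 2028-07-04, 3 business days (Jul 5, Jul 6, Jul 7, skipping weekends) brings us to Friday, 2028-07-07, which is the date on which the default interest accrual becomes due.

2028-07-07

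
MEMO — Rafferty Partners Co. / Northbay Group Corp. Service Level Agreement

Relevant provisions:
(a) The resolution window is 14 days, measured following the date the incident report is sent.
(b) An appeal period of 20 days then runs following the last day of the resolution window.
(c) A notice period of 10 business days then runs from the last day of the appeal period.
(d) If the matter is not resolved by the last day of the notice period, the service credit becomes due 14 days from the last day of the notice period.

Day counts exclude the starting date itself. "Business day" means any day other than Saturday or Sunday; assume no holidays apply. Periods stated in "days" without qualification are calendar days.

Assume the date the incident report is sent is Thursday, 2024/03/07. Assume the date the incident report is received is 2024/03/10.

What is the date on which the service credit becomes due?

2024/05/08

Adding 14 calendar days to 2024/03/07 gives 2024/03/21, which is the last day of the resolution window.
Adding 20 calendar days to 2024/03/21 gives 2024/04/10, which is the last day of the appeal period.
The last day of the notice period: 10 business days after Wednesday, 2024/04/10, skipping weekends — Apr 11, Apr 12, Apr 15, Apr 16, Apr 17, Apr 18, Apr 19, Apr 22, Apr 23, Apr 24 — lands on Wednesday, 2024/04/24.
The date on which the service credit becomes due: 14 calendar days after 2024/04/24 is 2024/05/08.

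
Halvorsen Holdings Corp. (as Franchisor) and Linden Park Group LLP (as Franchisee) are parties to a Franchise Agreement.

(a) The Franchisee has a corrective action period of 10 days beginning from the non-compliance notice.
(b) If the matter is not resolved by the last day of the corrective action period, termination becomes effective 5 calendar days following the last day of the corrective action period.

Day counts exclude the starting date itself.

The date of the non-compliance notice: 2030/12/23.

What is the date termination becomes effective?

The last day of the corrective action period: 2030/12/23 + 10 days = 2031/01/02.
The date termination becomes effective: 2031/01/02 + 5 days = 2031/01/07.

2031/01/07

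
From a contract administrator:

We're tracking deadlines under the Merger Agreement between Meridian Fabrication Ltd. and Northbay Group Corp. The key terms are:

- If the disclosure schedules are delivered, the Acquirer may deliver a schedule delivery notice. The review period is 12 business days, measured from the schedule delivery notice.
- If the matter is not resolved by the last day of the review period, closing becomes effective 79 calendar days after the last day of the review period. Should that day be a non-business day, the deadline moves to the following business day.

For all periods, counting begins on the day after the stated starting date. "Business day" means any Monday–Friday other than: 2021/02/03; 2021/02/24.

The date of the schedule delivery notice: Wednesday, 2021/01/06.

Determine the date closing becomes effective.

2021/04/12

The last day of the review period: counting 12 business days from Wednesday, 2021/01/06 (Jan 7, Jan 8, Jan 11, Jan 12, …, Jan 20, Jan 21, Jan 22, skipping weekends) reaches Friday, 2021/01/22.
Adding 79 calendar days to 2021/01/22 gives 2021/04/11, which is the date closing becomes effective. That falls on a Sunday, so it rolls to the next business day, Monday, 2021/04/12.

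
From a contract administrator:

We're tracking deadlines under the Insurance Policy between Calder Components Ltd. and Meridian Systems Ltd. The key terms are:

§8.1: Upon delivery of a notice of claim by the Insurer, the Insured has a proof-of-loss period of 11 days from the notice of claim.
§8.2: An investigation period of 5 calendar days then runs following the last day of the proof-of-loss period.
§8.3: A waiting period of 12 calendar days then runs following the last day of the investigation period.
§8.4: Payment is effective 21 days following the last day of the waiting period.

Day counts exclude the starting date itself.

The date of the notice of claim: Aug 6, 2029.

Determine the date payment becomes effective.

Sep 24, 2029

The last day of the proof-of-loss period: Aug 6, 2029 + 11 days = Aug 17, 2029.
The last day of the investigation period: Aug 17, 2029 + 5 days = Aug 22, 2029.
The last day of the waiting period: Aug 22, 2029 + 12 days = Sep 3, 2029.
The date payment becomes effective: 21 calendar days after Sep 3, 2029 is Sep 24, 2029.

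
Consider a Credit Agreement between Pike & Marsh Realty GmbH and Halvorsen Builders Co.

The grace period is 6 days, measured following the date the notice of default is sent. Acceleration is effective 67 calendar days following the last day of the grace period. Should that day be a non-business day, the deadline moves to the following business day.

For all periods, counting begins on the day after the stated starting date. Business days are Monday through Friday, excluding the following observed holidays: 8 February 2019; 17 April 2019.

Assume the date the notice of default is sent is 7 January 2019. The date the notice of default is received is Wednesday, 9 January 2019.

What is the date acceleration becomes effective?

21 March 2019

The last day of the grace period: 6 calendar days after 7 January 2019 is 13 January 2019.
The date acceleration becomes effective: 67 calendar days after 13 January 2019 is 21 March 2019. 21 March 2019 is a Thursday and is not a listed holiday, so no roll-forward applies.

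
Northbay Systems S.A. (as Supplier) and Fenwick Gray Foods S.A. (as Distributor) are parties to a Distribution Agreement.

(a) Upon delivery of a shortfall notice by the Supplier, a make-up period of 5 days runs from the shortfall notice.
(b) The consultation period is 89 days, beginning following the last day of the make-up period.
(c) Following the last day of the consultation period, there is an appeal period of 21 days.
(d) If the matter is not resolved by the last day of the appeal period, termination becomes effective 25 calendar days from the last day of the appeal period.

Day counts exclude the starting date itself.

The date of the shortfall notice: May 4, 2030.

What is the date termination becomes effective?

September 21, 2030

The last day of the make-up period: May 4, 2030 + 5 days = May 9, 2030.
Adding 89 calendar days to May 9, 2030 gives August 6, 2030, which is the last day of the consultation period.
The last day of the appeal period: 21 calendar days after August 6, 2030 is August 27, 2030.
The date termination becomes effective: 25 calendar days after August 27, 2030 is September 21, 2030.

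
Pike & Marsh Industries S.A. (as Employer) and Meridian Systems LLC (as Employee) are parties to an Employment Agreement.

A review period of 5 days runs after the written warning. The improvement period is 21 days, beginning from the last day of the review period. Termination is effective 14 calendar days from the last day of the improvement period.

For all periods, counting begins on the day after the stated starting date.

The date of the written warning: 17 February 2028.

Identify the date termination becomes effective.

28 March 2028

The last day of the review period: 5 calendar days after 17 February 2028 is 22 February 2028.
Adding 21 calendar days to 22 February 2028 gives 14 March 2028, which is the last day of the improvement period.
Adding 14 calendar days to 14 March 2028 gives 28 March 2028, which is the date termination becomes effective.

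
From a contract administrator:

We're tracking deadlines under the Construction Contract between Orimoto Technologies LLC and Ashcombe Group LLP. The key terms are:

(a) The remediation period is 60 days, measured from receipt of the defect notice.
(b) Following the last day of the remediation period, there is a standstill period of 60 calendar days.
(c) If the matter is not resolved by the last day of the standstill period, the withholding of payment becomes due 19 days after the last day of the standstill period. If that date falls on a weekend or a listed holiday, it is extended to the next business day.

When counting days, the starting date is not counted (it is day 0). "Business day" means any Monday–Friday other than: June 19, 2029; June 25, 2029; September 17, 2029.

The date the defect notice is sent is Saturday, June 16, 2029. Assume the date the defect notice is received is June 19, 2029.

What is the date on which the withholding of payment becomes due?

The last day of the remediation period: June 19, 2029 + 60 days = August 18, 2029.
The last day of the standstill period: August 18, 2029 + 60 days = October 17, 2029.
Adding 19 calendar days to October 17, 2029 gives November 5, 2029, which is the date on which the withholding of payment becomes due. November 5, 2029 is a Monday and is not a listed holiday, so no roll-forward applies.

November 5, 2029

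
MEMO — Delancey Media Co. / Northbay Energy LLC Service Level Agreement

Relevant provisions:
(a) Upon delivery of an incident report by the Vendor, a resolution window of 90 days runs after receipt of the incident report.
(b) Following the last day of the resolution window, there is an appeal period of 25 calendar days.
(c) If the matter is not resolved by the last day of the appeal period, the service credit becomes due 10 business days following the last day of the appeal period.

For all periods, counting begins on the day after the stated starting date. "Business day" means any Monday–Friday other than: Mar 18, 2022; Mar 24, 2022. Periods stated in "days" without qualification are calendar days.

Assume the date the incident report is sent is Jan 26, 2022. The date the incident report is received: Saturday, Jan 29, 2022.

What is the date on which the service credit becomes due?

Jun 7, 2022

The last day of the resolution window: 90 calendar days after Jan 29, 2022 is Apr 29, 2022.
The last day of the appeal period: Apr 29, 2022 + 25 days = May 24, 2022.
The date on which the service credit becomes due: 10 business days after Tuesday, May 24, 2022, skipping weekends — May 25, May 26, May 27, May 30, May 31, Jun 1, Jun 2, Jun 3, Jun 6, Jun 7 — lands on Tuesday, Jun 7, 2022.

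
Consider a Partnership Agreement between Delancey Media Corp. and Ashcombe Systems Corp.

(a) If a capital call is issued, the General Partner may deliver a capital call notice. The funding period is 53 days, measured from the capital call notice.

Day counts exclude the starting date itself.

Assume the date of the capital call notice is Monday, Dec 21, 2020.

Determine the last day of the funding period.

The last day of the funding period: Dec 21, 2020 + 53 days = Feb 12, 2021.

Feb 12, 2021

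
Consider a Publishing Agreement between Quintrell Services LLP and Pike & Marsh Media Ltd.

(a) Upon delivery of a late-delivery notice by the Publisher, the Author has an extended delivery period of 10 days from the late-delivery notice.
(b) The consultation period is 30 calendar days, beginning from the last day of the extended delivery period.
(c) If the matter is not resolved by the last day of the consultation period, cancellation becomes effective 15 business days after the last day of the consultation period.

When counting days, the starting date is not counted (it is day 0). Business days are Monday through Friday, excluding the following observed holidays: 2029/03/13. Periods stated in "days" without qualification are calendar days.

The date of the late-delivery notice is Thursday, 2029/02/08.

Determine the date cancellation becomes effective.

2029/04/10

The last day of the extended delivery period: 2029/02/08 + 10 days = 2029/02/18.
Adding 30 calendar days to 2029/02/18 gives 2029/03/20, which is the last day of the consultation period.
From Tuesday, 2029/03/20, 15 business days (Mar 21, Mar 22, Mar 23, Mar 26, …, Apr 6, Apr 9, Apr 10, skipping weekends) brings us to Tuesday, 2029/04/10, which is the date cancellation becomes effective.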